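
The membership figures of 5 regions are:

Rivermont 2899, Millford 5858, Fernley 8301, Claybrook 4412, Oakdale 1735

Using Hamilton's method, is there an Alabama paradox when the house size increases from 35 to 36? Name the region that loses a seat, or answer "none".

none

At 35 seats: Rivermont 4, Millford 9, Fernley 12, Claybrook 7, Oakdale 3.
At 36 seats: Rivermont 4, Millford 9, Fernley 13, Claybrook 7, Oakdale 3.
No region's allocation decreased.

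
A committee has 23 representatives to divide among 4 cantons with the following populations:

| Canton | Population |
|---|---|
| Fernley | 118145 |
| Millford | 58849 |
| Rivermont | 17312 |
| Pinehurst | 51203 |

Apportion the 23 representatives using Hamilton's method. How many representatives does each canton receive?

Fernley 11, Millford 5, Rivermont 2, Pinehurst 5

Total 245509; standard divisor 245509/23 ≈ 10674.304.
Standard quotas: Fernley 11.0682, Millford 5.5131, Rivermont 1.6218, Pinehurst 4.7968.
Lower quotas: Fernley 11, Millford 5, Rivermont 1, Pinehurst 4 (sum 21, leaving 2 seats).
Remainders in descending order: Pinehurst 0.7968, Rivermont 0.6218, Millford 0.5131, Fernley 0.0682.
The surplus seats go to Pinehurst, Rivermont.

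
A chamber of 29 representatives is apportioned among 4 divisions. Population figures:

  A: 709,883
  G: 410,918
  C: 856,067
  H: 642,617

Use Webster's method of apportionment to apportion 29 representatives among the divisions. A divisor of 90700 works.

With modified divisor 90700: modified quotas A 7.827, G 4.531, C 9.438, H 7.085.
Rounding to the nearest integer: A 8, G 5, C 9, H 7 (total 29).

A: 8, G: 5, C: 9, H: 7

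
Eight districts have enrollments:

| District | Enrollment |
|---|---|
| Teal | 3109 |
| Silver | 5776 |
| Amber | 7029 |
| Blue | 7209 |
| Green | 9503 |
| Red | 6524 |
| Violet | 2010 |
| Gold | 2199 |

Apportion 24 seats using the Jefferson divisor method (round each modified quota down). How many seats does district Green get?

6

Standard divisor 43359/24 ≈ 1806.625; standard quotas: Teal 1.721, Silver 3.197, Amber 3.891, Blue 3.990, Green 5.260, Red 3.611, Violet 1.113, Gold 1.217.
Rounding down gives 1, 3, 3, 3, 5, 3, 1, 1 = 20 seats, so the divisor must be adjusted.
With modified divisor 1575.03: modified quotas Teal 1.974, Silver 3.667, Amber 4.463, Blue 4.577, Green 6.034, Red 4.142, Violet 1.276, Gold 1.396.
Rounding down: Teal 1, Silver 3, Amber 4, Blue 4, Green 6, Red 4, Violet 1, Gold 1 (total 24).
Green receives 6.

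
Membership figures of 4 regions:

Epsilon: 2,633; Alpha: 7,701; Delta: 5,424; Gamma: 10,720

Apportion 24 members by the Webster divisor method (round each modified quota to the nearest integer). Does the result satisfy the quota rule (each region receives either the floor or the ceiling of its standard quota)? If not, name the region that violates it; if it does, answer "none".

none

Standard quotas: Epsilon 2.387, Alpha 6.980, Delta 4.916, Gamma 9.717.
Webster allocation: Epsilon 2, Alpha 7, Delta 5, Gamma 10.
Every allocation lies between the lower and upper quota.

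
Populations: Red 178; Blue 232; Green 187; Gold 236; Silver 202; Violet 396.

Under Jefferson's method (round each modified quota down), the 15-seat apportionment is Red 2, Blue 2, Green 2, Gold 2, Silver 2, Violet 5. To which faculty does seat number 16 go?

Gold

Priority for the next seat is population ÷ (current seats + 1).
Priorities: Red 59.333, Blue 77.333, Green 62.333, Gold 78.667, Silver 67.333, Violet 66.000.
Highest priority: Gold.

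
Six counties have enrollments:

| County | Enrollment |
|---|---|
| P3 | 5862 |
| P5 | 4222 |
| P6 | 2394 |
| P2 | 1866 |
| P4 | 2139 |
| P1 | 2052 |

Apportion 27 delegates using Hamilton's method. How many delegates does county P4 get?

Total 18535; standard divisor 18535/27 ≈ 686.481.
Standard quotas: P3 8.5392, P5 6.1502, P6 3.4873, P2 2.7182, P4 3.1159, P1 2.9892.
Lower quotas: P3 8, P5 6, P6 3, P2 2, P4 3, P1 2 (sum 24, leaving 3 seats).
Remainders in descending order: P1 0.9892, P2 0.7182, P3 0.5392, P6 0.4873, P5 0.1502, P4 0.1159.
The surplus seats go to P1, P2, P3.
P4 receives 3.

3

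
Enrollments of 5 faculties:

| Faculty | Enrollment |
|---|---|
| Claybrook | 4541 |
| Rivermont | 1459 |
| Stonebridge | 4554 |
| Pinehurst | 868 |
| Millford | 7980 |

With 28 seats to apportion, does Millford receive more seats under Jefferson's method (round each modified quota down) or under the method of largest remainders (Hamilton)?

Jefferson: Claybrook 6, Rivermont 2, Stonebridge 7, Pinehurst 1, Millford 12.
Hamilton: Claybrook 7, Rivermont 2, Stonebridge 7, Pinehurst 1, Millford 11.
Millford gets 12 under Jefferson and 11 under Hamilton.

Jefferson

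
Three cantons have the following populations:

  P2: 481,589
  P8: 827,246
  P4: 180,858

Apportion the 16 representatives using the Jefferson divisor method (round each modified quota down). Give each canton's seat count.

Standard divisor 1489693/16 ≈ 93105.812; standard quotas: P2 5.172, P8 8.885, P4 1.942.
Rounding down gives 5, 8, 1 = 14 seats, so the divisor must be adjusted.
With modified divisor 86600: modified quotas P2 5.561, P8 9.552, P4 2.088.
Rounding down: P2 5, P8 9, P4 2 (total 16).

P2: 5, P8: 9, P4: 2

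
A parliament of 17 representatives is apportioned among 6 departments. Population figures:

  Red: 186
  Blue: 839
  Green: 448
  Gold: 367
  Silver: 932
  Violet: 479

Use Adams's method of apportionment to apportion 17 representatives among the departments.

Standard divisor 3251/17 ≈ 191.235; standard quotas: Red 0.973, Blue 4.387, Green 2.343, Gold 1.919, Silver 4.874, Violet 2.505.
Rounding up gives 1, 5, 3, 2, 5, 3 = 19 seats, so the divisor must be adjusted.
With modified divisor 230: modified quotas Red 0.809, Blue 3.648, Green 1.948, Gold 1.596, Silver 4.052, Violet 2.083.
Rounding up: Red 1, Blue 4, Green 2, Gold 2, Silver 5, Violet 3 (total 17).

Red 1, Blue 4, Green 2, Gold 2, Silver 5, Violet 3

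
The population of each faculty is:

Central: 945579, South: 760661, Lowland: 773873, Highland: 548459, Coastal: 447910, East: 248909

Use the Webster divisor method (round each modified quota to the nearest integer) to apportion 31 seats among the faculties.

Central=8, South=6, Lowland=6, Highland=5, Coastal=4, East=2

Standard divisor 3725391/31 ≈ 120173.903; standard quotas: Central 7.868, South 6.330, Lowland 6.440, Highland 4.564, Coastal 3.727, East 2.071.
Rounding to the nearest integer gives Central 8, South 6, Lowland 6, Highland 5, Coastal 4, East 2 — total 31, matching the house size, so no adjustment is needed.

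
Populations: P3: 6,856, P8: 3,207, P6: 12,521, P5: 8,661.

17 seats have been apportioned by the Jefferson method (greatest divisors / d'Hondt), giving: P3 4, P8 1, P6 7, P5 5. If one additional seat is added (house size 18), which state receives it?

Priority for the next seat is population ÷ (current seats + 1).
Priorities: P3 1371.200, P8 1603.500, P6 1565.125, P5 1443.500.
Highest priority: P8.

P8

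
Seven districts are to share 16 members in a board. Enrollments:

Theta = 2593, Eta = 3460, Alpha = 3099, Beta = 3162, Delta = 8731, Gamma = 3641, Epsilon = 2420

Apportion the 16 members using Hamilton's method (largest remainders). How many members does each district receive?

Theta 2; Eta 2; Alpha 2; Beta 2; Delta 5; Gamma 2; Epsilon 1

The standard divisor is 27106/16 ≈ 1694.125.
Standard quotas: Theta 1.5306, Eta 2.0424, Alpha 1.8293, Beta 1.8665, Delta 5.1537, Gamma 2.1492, Epsilon 1.4285.
Lower quotas: Theta 1, Eta 2, Alpha 1, Beta 1, Delta 5, Gamma 2, Epsilon 1 (sum 13, leaving 3 seats).
Remainders in descending order: Beta 0.8665, Alpha 0.8293, Theta 0.5306, Epsilon 0.4285, Delta 0.1537, Gamma 0.1492, Eta 0.0424.
The surplus seats go to Beta, Alpha, Theta.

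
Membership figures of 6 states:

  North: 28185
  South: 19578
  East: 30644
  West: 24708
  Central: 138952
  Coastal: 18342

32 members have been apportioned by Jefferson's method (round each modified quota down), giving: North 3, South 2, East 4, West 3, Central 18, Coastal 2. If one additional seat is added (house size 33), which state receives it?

Priority for the next seat is population ÷ (current seats + 1).
Priorities: North 7046.250, South 6526.000, East 6128.800, West 6177.000, Central 7313.263, Coastal 6114.000.
Highest priority: Central.

Central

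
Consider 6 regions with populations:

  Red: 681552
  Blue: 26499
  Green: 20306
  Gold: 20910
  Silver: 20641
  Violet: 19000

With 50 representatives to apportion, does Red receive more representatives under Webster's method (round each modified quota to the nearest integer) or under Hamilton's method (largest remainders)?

Webster: Red 44, Blue 2, Green 1, Gold 1, Silver 1, Violet 1.
Hamilton: Red 43, Blue 2, Green 1, Gold 2, Silver 1, Violet 1.
Red gets 44 under Webster and 43 under Hamilton.

Webster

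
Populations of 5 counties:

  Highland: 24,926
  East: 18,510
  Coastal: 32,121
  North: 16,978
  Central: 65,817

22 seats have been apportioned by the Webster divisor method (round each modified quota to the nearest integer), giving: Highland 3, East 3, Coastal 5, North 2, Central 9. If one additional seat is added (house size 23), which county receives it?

Priority for the next seat is population ÷ (current seats + 0.5).
Priorities: Highland 7121.714, East 5288.571, Coastal 5840.182, North 6791.200, Central 6928.105.
Highest priority: Highland.

Highland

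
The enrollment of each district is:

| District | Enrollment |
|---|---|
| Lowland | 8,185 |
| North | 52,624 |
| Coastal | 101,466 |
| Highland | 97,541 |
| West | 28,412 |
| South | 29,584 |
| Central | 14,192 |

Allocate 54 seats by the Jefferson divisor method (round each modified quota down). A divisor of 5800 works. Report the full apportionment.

With modified divisor 5800: modified quotas Lowland 1.411, North 9.073, Coastal 17.494, Highland 16.817, West 4.899, South 5.101, Central 2.447.
Rounding down: Lowland 1, North 9, Coastal 17, Highland 16, West 4, South 5, Central 2 (total 54).

Lowland 1, North 9, Coastal 17, Highland 16, West 4, South 5, Central 2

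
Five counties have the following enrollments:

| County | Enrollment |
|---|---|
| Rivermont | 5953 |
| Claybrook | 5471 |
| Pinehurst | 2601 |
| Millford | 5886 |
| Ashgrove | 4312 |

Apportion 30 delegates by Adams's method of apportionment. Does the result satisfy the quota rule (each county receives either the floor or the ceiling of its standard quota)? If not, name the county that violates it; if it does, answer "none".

none

Standard quotas: Rivermont 7.373, Claybrook 6.776, Pinehurst 3.221, Millford 7.290, Ashgrove 5.340.
Adams allocation: Rivermont 7, Claybrook 7, Pinehurst 4, Millford 7, Ashgrove 5.
Every allocation lies between the lower and upper quota.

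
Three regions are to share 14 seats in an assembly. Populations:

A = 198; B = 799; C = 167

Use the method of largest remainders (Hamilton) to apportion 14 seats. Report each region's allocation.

A 2, B 10, C 2

Standard divisor: 1164 ÷ 14 ≈ 83.143.
Standard quotas: A 2.381, B 9.610, C 2.009.
Lower quotas: A 2, B 9, C 2 (sum 13, leaving 1 seat).
Remainders in descending order: B 0.610, A 0.381, C 0.009.
Largest remainder: B receives the extra seat.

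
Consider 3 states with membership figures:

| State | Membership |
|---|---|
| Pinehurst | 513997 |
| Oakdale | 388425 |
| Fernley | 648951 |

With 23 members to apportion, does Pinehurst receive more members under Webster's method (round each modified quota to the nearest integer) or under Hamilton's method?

Webster

Webster: Pinehurst 8, Oakdale 6, Fernley 9.
Hamilton: Pinehurst 7, Oakdale 6, Fernley 10.
Pinehurst gets 8 under Webster and 7 under Hamilton.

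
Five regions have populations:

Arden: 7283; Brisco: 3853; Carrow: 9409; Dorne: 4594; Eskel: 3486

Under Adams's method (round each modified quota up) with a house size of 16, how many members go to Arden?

4

Standard divisor 28625/16 ≈ 1789.062; standard quotas: Arden 4.071, Brisco 2.154, Carrow 5.259, Dorne 2.568, Eskel 1.949.
Rounding up gives 5, 3, 6, 3, 2 = 19 seats, so the divisor must be adjusted.
With modified divisor 2100: modified quotas Arden 3.468, Brisco 1.835, Carrow 4.480, Dorne 2.188, Eskel 1.660.
Rounding up: Arden 4, Brisco 2, Carrow 5, Dorne 3, Eskel 2 (total 16).
Arden receives 4.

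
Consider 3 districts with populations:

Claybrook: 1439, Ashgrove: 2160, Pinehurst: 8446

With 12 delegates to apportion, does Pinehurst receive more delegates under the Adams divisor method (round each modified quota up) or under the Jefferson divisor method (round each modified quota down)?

Adams: Claybrook 2, Ashgrove 2, Pinehurst 8.
Jefferson: Claybrook 1, Ashgrove 2, Pinehurst 9.
Pinehurst gets 8 under Adams and 9 under Jefferson.

Jefferson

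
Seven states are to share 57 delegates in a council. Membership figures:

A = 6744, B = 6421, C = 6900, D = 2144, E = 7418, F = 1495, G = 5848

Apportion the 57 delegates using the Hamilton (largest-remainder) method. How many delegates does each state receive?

A=10; B=10; C=11; D=3; E=12; F=2; G=9

Standard divisor: 36970 ÷ 57 ≈ 648.596.
Standard quotas: A 10.3978, B 9.8998, C 10.6384, D 3.3056, E 11.4370, F 2.3050, G 9.0164.
Lower quotas: A 10, B 9, C 10, D 3, E 11, F 2, G 9 (sum 54, leaving 3 seats).
Remainders in descending order: B 0.8998, C 0.6384, E 0.4370, A 0.3978, D 0.3056, F 0.3050, G 0.0164.
The surplus seats go to B, C, E.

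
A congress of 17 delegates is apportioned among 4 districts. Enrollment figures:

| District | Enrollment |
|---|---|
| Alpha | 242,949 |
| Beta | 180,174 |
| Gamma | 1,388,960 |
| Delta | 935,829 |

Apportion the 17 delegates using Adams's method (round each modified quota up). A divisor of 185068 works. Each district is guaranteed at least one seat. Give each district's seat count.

With modified divisor 185068: modified quotas Alpha 1.313, Beta 0.974, Gamma 7.505, Delta 5.057.
Rounding up: Alpha 2, Beta 1, Gamma 8, Delta 6 (total 17).

Alpha=2; Beta=1; Gamma=8; Delta=6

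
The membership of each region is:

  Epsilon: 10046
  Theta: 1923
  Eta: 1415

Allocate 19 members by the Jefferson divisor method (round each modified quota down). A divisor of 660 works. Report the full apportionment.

Epsilon 15; Theta 2; Eta 2

With modified divisor 660: modified quotas Epsilon 15.221, Theta 2.914, Eta 2.144.
Rounding down: Epsilon 15, Theta 2, Eta 2 (total 19).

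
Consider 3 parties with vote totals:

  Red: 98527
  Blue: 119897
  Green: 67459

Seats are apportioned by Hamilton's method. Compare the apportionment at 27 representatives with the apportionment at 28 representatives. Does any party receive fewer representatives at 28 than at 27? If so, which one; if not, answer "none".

At 27 seats: Red 9, Blue 11, Green 7.
At 28 seats: Red 10, Blue 12, Green 6.
Green drops from 7 to 6.

Green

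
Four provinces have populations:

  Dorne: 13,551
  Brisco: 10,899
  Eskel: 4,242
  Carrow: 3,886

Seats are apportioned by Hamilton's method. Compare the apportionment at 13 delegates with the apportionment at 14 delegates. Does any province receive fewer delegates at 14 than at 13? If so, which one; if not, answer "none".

At 13 seats: Dorne 5, Brisco 4, Eskel 2, Carrow 2.
At 14 seats: Dorne 6, Brisco 5, Eskel 2, Carrow 1.
Carrow drops from 2 to 1.

Carrow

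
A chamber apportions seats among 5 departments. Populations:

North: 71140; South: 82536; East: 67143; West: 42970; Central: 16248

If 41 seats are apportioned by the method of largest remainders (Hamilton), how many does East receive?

10

The standard divisor is 280037/41 ≈ 6830.171.
Standard quotas: North 10.4156, South 12.0840, East 9.8304, West 6.2912, Central 2.3789.
Lower quotas: North 10, South 12, East 9, West 6, Central 2 (sum 39, leaving 2 seats).
Remainders in descending order: East 0.8304, North 0.4156, Central 0.3789, West 0.2912, South 0.0840.
Largest remainders: East, North receive the extra seats.
East receives 10.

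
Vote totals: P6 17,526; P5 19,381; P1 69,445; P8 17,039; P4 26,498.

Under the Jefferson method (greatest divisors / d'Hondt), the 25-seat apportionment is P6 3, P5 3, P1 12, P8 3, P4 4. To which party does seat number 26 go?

P1

Priority for the next seat is population ÷ (current seats + 1).
Priorities: P6 4381.500, P5 4845.250, P1 5341.923, P8 4259.750, P4 5299.600.
Highest priority: P1.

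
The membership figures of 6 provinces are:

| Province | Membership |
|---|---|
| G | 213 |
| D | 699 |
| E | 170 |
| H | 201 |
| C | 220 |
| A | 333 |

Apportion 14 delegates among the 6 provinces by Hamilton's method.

The standard divisor is 1836/14 ≈ 131.143.
Standard quotas: G 1.624, D 5.330, E 1.296, H 1.533, C 1.678, A 2.539.
Lower quotas: G 1, D 5, E 1, H 1, C 1, A 2 (sum 11, leaving 3 seats).
Remainders in descending order: C 0.678, G 0.624, A 0.539, H 0.533, D 0.330, E 0.296.
The surplus seats go to C, G, A.

G 2, D 5, E 1, H 1, C 2, A 3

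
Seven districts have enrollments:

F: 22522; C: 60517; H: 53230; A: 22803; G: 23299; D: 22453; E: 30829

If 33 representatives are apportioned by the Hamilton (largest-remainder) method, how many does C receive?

9

Total 235653; standard divisor 235653/33 = 7141.
Standard quotas: F 3.1539, C 8.4746, H 7.4541, A 3.1933, G 3.2627, D 3.1442, E 4.3172.
Lower quotas: F 3, C 8, H 7, A 3, G 3, D 3, E 4 (sum 31, leaving 2 seats).
Remainders in descending order: C 0.4746, H 0.4541, E 0.3172, G 0.2627, A 0.1933, F 0.1539, D 0.1442.
The surplus seats go to C, H.
C receives 9.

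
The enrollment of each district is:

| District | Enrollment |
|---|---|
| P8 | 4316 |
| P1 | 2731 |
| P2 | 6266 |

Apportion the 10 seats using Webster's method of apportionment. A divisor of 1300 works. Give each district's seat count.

With modified divisor 1300: modified quotas P8 3.320, P1 2.101, P2 4.820.
Rounding to the nearest integer: P8 3, P1 2, P2 5 (total 10).

P8=3, P1=2, P2=5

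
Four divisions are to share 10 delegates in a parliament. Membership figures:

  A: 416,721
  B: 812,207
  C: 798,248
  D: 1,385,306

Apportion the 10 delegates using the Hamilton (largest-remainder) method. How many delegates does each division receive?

A: 1, B: 3, C: 2, D: 4

Total 3412482; standard divisor 3412482/10 ≈ 341248.2.
Standard quotas: A 1.2212, B 2.3801, C 2.3392, D 4.0595.
Lower quotas: A 1, B 2, C 2, D 4 (sum 9, leaving 1 seat).
Remainders in descending order: B 0.3801, C 0.3392, A 0.2212, D 0.0595.
The surplus seat goes to B.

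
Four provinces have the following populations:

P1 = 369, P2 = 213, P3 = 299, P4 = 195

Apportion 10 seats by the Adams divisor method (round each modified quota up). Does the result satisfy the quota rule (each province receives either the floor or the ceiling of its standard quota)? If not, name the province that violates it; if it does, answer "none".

none

Standard quotas: P1 3.429, P2 1.980, P3 2.779, P4 1.812.
Adams allocation: P1 3, P2 2, P3 3, P4 2.
Every allocation lies between the lower and upper quota.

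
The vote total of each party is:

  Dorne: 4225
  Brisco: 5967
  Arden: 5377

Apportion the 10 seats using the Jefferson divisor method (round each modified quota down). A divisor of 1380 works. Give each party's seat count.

Dorne: 3, Brisco: 4, Arden: 3

With modified divisor 1380: modified quotas Dorne 3.062, Brisco 4.324, Arden 3.896.
Rounding down: Dorne 3, Brisco 4, Arden 3 (total 10).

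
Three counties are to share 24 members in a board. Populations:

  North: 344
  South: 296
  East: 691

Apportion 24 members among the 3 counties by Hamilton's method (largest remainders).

Standard divisor: 1331 ÷ 24 ≈ 55.458.
Standard quotas: North 6.203, South 5.337, East 12.460.
Lower quotas: North 6, South 5, East 12 (sum 23, leaving 1 seat).
Remainders in descending order: East 0.460, South 0.337, North 0.203.
The surplus seat goes to East.

North: 6, South: 5, East: 13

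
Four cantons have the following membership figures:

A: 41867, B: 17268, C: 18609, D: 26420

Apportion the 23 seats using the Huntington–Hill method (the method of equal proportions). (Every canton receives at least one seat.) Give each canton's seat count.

With divisor 4618: modified quotas A 9.066, B 3.739, C 4.030, D 5.721.
Geometric-mean thresholds: A √(9·10)=9.487, B √(3·4)=3.464, C √(4·5)=4.472, D √(5·6)=5.477.
Each quota rounded against its threshold gives A 9, B 4, C 4, D 6 (total 23).

A 9, B 4, C 4, D 6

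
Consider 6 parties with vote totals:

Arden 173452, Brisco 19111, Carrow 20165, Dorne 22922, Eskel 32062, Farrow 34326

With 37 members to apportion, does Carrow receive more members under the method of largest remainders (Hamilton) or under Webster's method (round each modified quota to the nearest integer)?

Hamilton

Hamilton: Arden 21, Brisco 2, Carrow 3, Dorne 3, Eskel 4, Farrow 4.
Webster: Arden 22, Brisco 2, Carrow 2, Dorne 3, Eskel 4, Farrow 4.
Carrow gets 3 under Hamilton and 2 under Webster.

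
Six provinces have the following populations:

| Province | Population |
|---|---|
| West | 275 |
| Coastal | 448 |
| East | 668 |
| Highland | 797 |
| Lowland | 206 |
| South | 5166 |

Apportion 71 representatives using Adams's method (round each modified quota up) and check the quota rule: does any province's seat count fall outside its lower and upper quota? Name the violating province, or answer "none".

Standard quotas: West 2.583, Coastal 4.207, East 6.274, Highland 7.485, Lowland 1.935, South 48.517.
Adams allocation: West 3, Coastal 5, East 6, Highland 8, Lowland 2, South 47.
South has quota 48.517 (lower 48, upper 49) but receives 47 — outside the quota interval.

South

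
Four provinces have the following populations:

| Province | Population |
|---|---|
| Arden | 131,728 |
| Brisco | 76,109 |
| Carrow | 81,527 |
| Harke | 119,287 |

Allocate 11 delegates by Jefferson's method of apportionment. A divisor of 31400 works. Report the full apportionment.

With modified divisor 31400: modified quotas Arden 4.195, Brisco 2.424, Carrow 2.596, Harke 3.799.
Rounding down: Arden 4, Brisco 2, Carrow 2, Harke 3 (total 11).

Arden 4, Brisco 2, Carrow 2, Harke 3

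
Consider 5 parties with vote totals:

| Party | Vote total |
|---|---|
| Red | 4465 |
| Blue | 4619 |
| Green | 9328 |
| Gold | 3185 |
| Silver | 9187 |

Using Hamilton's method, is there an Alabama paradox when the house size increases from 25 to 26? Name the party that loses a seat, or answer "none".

Gold

At 25 seats: Red 4, Blue 4, Green 7, Gold 3, Silver 7.
At 26 seats: Red 4, Blue 4, Green 8, Gold 2, Silver 8.
Gold drops from 3 to 2.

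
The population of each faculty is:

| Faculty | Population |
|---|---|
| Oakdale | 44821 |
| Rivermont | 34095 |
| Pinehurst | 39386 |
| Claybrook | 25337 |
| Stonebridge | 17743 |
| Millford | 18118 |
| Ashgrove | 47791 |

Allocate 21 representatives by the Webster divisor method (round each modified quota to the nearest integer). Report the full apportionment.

Oakdale 4, Rivermont 3, Pinehurst 4, Claybrook 2, Stonebridge 2, Millford 2, Ashgrove 4

Standard divisor 227291/21 ≈ 10823.381; standard quotas: Oakdale 4.141, Rivermont 3.150, Pinehurst 3.639, Claybrook 2.341, Stonebridge 1.639, Millford 1.674, Ashgrove 4.416.
Rounding to the nearest integer gives Oakdale 4, Rivermont 3, Pinehurst 4, Claybrook 2, Stonebridge 2, Millford 2, Ashgrove 4 — total 21, matching the house size, so no adjustment is needed.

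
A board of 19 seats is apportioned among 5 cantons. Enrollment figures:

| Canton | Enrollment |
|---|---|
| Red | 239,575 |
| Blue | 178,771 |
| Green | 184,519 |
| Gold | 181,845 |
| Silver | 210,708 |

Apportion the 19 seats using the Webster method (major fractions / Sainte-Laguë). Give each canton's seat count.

Red 5, Blue 3, Green 4, Gold 3, Silver 4

Standard divisor 995418/19 ≈ 52390.421; standard quotas: Red 4.573, Blue 3.412, Green 3.522, Gold 3.471, Silver 4.022.
Rounding to the nearest integer gives Red 5, Blue 3, Green 4, Gold 3, Silver 4 — total 19, matching the house size, so no adjustment is needed.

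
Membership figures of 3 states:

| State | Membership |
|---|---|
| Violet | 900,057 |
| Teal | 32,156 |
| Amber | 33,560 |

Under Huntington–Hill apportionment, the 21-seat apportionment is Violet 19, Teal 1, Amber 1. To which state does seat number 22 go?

Violet

Priority for the next seat is population ÷ (√(s·(s+1))).
Priorities: Violet 46171.950, Teal 22737.726, Amber 23730.504.
Highest priority: Violet.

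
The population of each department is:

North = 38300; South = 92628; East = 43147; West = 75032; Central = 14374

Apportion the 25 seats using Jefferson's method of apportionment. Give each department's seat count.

Standard divisor 263481/25 ≈ 10539.24; standard quotas: North 3.634, South 8.789, East 4.094, West 7.119, Central 1.364.
Rounding down gives 3, 8, 4, 7, 1 = 23 seats, so the divisor must be adjusted.
With modified divisor 9500: modified quotas North 4.032, South 9.750, East 4.542, West 7.898, Central 1.513.
Rounding down: North 4, South 9, East 4, West 7, Central 1 (total 25).

North 4, South 9, East 4, West 7, Central 1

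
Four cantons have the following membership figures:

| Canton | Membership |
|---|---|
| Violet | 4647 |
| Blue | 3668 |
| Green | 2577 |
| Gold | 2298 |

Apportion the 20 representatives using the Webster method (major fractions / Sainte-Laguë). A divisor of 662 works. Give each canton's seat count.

Violet: 7, Blue: 6, Green: 4, Gold: 3

With modified divisor 662: modified quotas Violet 7.020, Blue 5.541, Green 3.893, Gold 3.471.
Rounding to the nearest integer: Violet 7, Blue 6, Green 4, Gold 3 (total 20).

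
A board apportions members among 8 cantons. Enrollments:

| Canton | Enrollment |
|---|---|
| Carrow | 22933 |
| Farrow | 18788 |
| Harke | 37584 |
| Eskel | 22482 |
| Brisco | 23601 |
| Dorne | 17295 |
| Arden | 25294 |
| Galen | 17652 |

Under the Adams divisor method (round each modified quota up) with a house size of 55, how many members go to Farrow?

Standard divisor 185629/55 ≈ 3375.073; standard quotas: Carrow 6.795, Farrow 5.567, Harke 11.136, Eskel 6.661, Brisco 6.993, Dorne 5.124, Arden 7.494, Galen 5.230.
Rounding up gives 7, 6, 12, 7, 7, 6, 8, 6 = 59 seats, so the divisor must be adjusted.
With modified divisor 3700: modified quotas Carrow 6.198, Farrow 5.078, Harke 10.158, Eskel 6.076, Brisco 6.379, Dorne 4.674, Arden 6.836, Galen 4.771.
Rounding up: Carrow 7, Farrow 6, Harke 11, Eskel 7, Brisco 7, Dorne 5, Arden 7, Galen 5 (total 55).
Farrow receives 6.

6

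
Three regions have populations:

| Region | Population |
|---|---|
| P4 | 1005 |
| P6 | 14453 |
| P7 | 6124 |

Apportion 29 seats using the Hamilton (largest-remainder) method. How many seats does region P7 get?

8

Total 21582; standard divisor 21582/29 ≈ 744.207.
Standard quotas: P4 1.3504, P6 19.4207, P7 8.2289.
Lower quotas: P4 1, P6 19, P7 8 (sum 28, leaving 1 seat).
Remainders in descending order: P6 0.4207, P4 0.3504, P7 0.2289.
Largest remainder: P6 receives the extra seat.
P7 receives 8.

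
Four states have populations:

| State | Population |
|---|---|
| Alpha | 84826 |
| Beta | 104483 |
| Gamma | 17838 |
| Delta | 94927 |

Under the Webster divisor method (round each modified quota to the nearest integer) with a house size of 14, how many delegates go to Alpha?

4

Standard divisor 302074/14 ≈ 21576.714; standard quotas: Alpha 3.931, Beta 4.842, Gamma 0.827, Delta 4.400.
Rounding to the nearest integer gives Alpha 4, Beta 5, Gamma 1, Delta 4 — total 14, matching the house size, so no adjustment is needed.
Alpha receives 4.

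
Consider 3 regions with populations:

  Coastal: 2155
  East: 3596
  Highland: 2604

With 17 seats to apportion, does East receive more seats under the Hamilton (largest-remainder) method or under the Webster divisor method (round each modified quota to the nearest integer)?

Hamilton: Coastal 5, East 7, Highland 5.
Webster: Coastal 4, East 8, Highland 5.
East gets 7 under Hamilton and 8 under Webster.

Webster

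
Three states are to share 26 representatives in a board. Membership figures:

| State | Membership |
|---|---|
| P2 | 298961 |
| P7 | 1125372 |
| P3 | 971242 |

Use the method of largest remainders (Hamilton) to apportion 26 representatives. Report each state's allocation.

P2 3, P7 12, P3 11

Total 2395575; standard divisor 2395575/26 ≈ 92137.5.
Standard quotas: P2 3.2447, P7 12.2140, P3 10.5412.
Lower quotas: P2 3, P7 12, P3 10 (sum 25, leaving 1 seat).
Remainders in descending order: P3 0.5412, P2 0.2447, P7 0.2140.
The surplus seat goes to P3.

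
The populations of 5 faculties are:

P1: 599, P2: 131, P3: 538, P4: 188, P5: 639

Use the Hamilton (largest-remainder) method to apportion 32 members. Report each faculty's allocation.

P1: 9, P2: 2, P3: 8, P4: 3, P5: 10

The standard divisor is 2095/32 ≈ 65.469.
Standard quotas: P1 9.149, P2 2.001, P3 8.218, P4 2.872, P5 9.760.
Lower quotas: P1 9, P2 2, P3 8, P4 2, P5 9 (sum 30, leaving 2 seats).
Remainders in descending order: P4 0.872, P5 0.760, P3 0.218, P1 0.149, P2 0.001.
The surplus seats go to P4, P5.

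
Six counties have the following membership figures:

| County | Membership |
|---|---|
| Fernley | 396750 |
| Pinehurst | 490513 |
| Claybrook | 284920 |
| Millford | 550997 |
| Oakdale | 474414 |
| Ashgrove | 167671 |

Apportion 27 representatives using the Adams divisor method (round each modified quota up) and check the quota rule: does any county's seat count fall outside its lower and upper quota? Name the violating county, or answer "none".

none

Standard quotas: Fernley 4.529, Pinehurst 5.599, Claybrook 3.252, Millford 6.290, Oakdale 5.416, Ashgrove 1.914.
Adams allocation: Fernley 5, Pinehurst 6, Claybrook 3, Millford 6, Oakdale 5, Ashgrove 2.
Every allocation lies between the lower and upper quota.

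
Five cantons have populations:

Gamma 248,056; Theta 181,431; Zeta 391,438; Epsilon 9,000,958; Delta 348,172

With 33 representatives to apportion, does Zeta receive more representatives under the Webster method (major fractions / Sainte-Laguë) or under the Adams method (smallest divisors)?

Adams

Webster: Gamma 1, Theta 1, Zeta 1, Epsilon 29, Delta 1.
Adams: Gamma 1, Theta 1, Zeta 2, Epsilon 27, Delta 2.
Zeta gets 1 under Webster and 2 under Adams.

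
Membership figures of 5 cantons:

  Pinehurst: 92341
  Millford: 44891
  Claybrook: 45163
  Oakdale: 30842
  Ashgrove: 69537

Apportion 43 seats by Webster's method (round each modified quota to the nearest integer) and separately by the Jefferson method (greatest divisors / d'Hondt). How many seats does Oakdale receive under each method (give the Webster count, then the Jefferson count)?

Webster: Pinehurst 14, Millford 7, Claybrook 7, Oakdale 5, Ashgrove 10.
Jefferson: Pinehurst 14, Millford 7, Claybrook 7, Oakdale 4, Ashgrove 11.
Oakdale gets 5 under Webster and 4 under Jefferson.

5 and 4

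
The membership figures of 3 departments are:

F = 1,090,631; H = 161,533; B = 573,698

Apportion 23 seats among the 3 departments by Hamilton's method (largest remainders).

F=14; H=2; B=7

The standard divisor is 1825862/23 ≈ 79385.304.
Standard quotas: F 13.7384, H 2.0348, B 7.2268.
Lower quotas: F 13, H 2, B 7 (sum 22, leaving 1 seat).
Remainders in descending order: F 0.7384, B 0.2268, H 0.0348.
The surplus seat goes to F.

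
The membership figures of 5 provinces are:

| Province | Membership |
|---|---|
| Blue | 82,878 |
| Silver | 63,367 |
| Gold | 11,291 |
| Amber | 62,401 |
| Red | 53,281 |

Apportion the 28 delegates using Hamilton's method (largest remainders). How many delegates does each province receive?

The standard divisor is 273218/28 ≈ 9757.786.
Standard quotas: Blue 8.4935, Silver 6.4940, Gold 1.1571, Amber 6.3950, Red 5.4604.
Lower quotas: Blue 8, Silver 6, Gold 1, Amber 6, Red 5 (sum 26, leaving 2 seats).
Remainders in descending order: Silver 0.4940, Blue 0.4935, Red 0.4604, Amber 0.3950, Gold 0.1571.
The surplus seats go to Silver, Blue.

Blue=9, Silver=7, Gold=1, Amber=6, Red=5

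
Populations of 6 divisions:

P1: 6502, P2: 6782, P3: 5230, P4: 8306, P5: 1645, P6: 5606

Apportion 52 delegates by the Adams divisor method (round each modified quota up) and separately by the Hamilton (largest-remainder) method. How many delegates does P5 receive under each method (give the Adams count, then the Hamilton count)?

3 and 2

Adams: P1 10, P2 10, P3 8, P4 12, P5 3, P6 9.
Hamilton: P1 10, P2 10, P3 8, P4 13, P5 2, P6 9.
P5 gets 3 under Adams and 2 under Hamilton.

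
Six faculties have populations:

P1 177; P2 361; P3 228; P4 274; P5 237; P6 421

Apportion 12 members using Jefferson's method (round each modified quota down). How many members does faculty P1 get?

1

Standard divisor 1698/12 ≈ 141.5; standard quotas: P1 1.251, P2 2.551, P3 1.611, P4 1.936, P5 1.675, P6 2.975.
Rounding down gives 1, 2, 1, 1, 1, 2 = 8 seats, so the divisor must be adjusted.
With modified divisor 116: modified quotas P1 1.526, P2 3.112, P3 1.966, P4 2.362, P5 2.043, P6 3.629.
Rounding down: P1 1, P2 3, P3 1, P4 2, P5 2, P6 3 (total 12).
P1 receives 1.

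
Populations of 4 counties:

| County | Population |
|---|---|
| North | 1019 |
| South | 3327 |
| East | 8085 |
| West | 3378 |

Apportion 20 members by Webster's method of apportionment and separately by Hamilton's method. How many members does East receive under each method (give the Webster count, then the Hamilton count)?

11 and 10

Webster: North 1, South 4, East 11, West 4.
Hamilton: North 2, South 4, East 10, West 4.
East gets 11 under Webster and 10 under Hamilton.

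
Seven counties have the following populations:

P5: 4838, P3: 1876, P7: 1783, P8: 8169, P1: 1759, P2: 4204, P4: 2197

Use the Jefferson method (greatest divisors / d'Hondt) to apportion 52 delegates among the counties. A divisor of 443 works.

With modified divisor 443: modified quotas P5 10.921, P3 4.235, P7 4.025, P8 18.440, P1 3.971, P2 9.490, P4 4.959.
Rounding down: P5 10, P3 4, P7 4, P8 18, P1 3, P2 9, P4 4 (total 52).

P5 10; P3 4; P7 4; P8 18; P1 3; P2 9; P4 4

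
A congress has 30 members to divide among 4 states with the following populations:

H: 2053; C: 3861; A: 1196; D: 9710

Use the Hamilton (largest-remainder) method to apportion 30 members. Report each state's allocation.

The standard divisor is 16820/30 ≈ 560.667.
Standard quotas: H 3.6617, C 6.8864, A 2.1332, D 17.3187.
Lower quotas: H 3, C 6, A 2, D 17 (sum 28, leaving 2 seats).
Remainders in descending order: C 0.8864, H 0.6617, D 0.3187, A 0.1332.
The surplus seats go to C, H.

H: 4; C: 7; A: 2; D: 17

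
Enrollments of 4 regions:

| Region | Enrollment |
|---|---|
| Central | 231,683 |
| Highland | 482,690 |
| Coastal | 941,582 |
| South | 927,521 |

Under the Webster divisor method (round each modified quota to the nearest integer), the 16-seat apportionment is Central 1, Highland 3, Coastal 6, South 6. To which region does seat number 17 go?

Priority for the next seat is population ÷ (current seats + 0.5).
Priorities: Central 154455.333, Highland 137911.429, Coastal 144858.769, South 142695.538.
Highest priority: Central.

Central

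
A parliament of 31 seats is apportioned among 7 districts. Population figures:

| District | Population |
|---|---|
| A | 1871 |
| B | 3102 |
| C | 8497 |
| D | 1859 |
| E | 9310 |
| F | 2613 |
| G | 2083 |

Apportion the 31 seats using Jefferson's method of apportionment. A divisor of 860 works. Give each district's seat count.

With modified divisor 860: modified quotas A 2.176, B 3.607, C 9.880, D 2.162, E 10.826, F 3.038, G 2.422.
Rounding down: A 2, B 3, C 9, D 2, E 10, F 3, G 2 (total 31).

A 2, B 3, C 9, D 2, E 10, F 3, G 2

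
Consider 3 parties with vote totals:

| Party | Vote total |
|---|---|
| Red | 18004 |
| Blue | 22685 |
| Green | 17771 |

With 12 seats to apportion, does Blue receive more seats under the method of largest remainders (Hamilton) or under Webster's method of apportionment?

Hamilton

Hamilton: Red 4, Blue 5, Green 3.
Webster: Red 4, Blue 4, Green 4.
Blue gets 5 under Hamilton and 4 under Webster.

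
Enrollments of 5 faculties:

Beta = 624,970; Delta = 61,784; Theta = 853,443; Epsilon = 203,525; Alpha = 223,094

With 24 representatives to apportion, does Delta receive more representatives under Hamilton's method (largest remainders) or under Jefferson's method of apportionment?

Hamilton: Beta 8, Delta 1, Theta 10, Epsilon 2, Alpha 3.
Jefferson: Beta 8, Delta 0, Theta 11, Epsilon 2, Alpha 3.
Delta gets 1 under Hamilton and 0 under Jefferson.

Hamilton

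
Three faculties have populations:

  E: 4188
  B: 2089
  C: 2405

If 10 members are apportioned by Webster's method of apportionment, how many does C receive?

Standard divisor 8682/10 ≈ 868.2; standard quotas: E 4.824, B 2.406, C 2.770.
Rounding to the nearest integer gives E 5, B 2, C 3 — total 10, matching the house size, so no adjustment is needed.
C receives 3.

3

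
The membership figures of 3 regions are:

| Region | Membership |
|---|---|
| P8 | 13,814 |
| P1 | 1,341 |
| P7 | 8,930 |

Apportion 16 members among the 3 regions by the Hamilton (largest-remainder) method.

P8 9, P1 1, P7 6

The standard divisor is 24085/16 ≈ 1505.312.
Standard quotas: P8 9.1768, P1 0.8908, P7 5.9323.
Lower quotas: P8 9, P1 0, P7 5 (sum 14, leaving 2 seats).
Remainders in descending order: P7 0.9323, P1 0.8908, P8 0.1768.
Largest remainders: P7, P1 receive the extra seats.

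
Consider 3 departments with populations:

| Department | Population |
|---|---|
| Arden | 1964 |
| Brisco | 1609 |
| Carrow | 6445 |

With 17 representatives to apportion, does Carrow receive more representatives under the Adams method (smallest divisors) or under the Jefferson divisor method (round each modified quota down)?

Adams: Arden 4, Brisco 3, Carrow 10.
Jefferson: Arden 3, Brisco 2, Carrow 12.
Carrow gets 10 under Adams and 12 under Jefferson.

Jefferson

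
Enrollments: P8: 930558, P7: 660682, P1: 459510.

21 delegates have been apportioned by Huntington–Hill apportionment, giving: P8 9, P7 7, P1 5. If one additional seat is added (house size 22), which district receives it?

P8

Priority for the next seat is population ÷ (√(s·(s+1))).
Priorities: P8 98089.426, P7 88287.346, P1 83894.664.
Highest priority: P8.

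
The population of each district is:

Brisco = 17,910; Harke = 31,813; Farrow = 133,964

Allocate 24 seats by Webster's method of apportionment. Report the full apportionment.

Standard divisor 183687/24 ≈ 7653.625; standard quotas: Brisco 2.340, Harke 4.157, Farrow 17.503.
Rounding to the nearest integer gives Brisco 2, Harke 4, Farrow 18 — total 24, matching the house size, so no adjustment is needed.

Brisco: 2, Harke: 4, Farrow: 18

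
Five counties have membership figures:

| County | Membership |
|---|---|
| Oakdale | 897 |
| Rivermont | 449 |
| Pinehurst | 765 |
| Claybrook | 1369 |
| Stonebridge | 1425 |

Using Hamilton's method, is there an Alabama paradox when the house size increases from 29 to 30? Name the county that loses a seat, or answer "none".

none

At 29 seats: Oakdale 5, Rivermont 3, Pinehurst 5, Claybrook 8, Stonebridge 8.
At 30 seats: Oakdale 5, Rivermont 3, Pinehurst 5, Claybrook 8, Stonebridge 9.
No county's allocation decreased.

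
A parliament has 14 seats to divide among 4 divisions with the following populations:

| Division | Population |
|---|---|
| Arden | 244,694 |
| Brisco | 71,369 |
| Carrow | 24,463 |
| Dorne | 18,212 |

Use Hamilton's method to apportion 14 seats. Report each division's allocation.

Arden 9, Brisco 3, Carrow 1, Dorne 1

The standard divisor is 358738/14 ≈ 25624.143.
Standard quotas: Arden 9.5494, Brisco 2.7852, Carrow 0.9547, Dorne 0.7107.
Lower quotas: Arden 9, Brisco 2, Carrow 0, Dorne 0 (sum 11, leaving 3 seats).
Remainders in descending order: Carrow 0.9547, Brisco 0.7852, Dorne 0.7107, Arden 0.5494.
The surplus seats go to Carrow, Brisco, Dorne.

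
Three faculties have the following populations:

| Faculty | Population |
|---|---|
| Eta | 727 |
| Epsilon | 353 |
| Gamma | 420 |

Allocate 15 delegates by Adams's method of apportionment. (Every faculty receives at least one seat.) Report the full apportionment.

Eta: 7; Epsilon: 4; Gamma: 4

Standard divisor 1500/15 ≈ 100; standard quotas: Eta 7.270, Epsilon 3.530, Gamma 4.200.
Rounding up gives 8, 4, 5 = 17 seats, so the divisor must be adjusted.
With modified divisor 110: modified quotas Eta 6.609, Epsilon 3.209, Gamma 3.818.
Rounding up: Eta 7, Epsilon 4, Gamma 4 (total 15).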